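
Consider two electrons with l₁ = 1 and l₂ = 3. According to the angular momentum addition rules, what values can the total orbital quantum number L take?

By the triangle rule, |l₁ − l₂| ≤ L ≤ l₁ + l₂.
So L can be 2, 3, 4.

L = 2, 3, 4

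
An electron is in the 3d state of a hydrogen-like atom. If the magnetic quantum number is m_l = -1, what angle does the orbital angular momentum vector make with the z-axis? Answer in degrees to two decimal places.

θ ≈ 114.09°

The 3d subshell has l = 2.
|L| = √(l(l+1)) ℏ = √6 ℏ.
L_z = m_l ℏ = −1ℏ.
cos θ = L_z/|L| = -1/√6, so θ ≈ 114.09°.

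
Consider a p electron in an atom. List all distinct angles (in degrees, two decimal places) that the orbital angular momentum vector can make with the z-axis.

θ ∈ {45.00°, 90.00°, 135.00°}

For a p orbital, l = 1.
|L|² = l(l+1)ℏ² = 2ℏ², so |L| = √2 ℏ.
cos θ = m_l/√2 for each m_l ∈ {-1, 0, 1}.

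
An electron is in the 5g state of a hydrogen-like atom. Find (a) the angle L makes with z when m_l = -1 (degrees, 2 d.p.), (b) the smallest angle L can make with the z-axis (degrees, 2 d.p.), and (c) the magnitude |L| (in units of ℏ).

For 5g, l = 4.
For m_l = -1: cos θ = -1/√20, θ ≈ 102.92°.
cos θ_min = 4/√20, so θ_min ≈ 26.57°.
|L| = ℏ√(4·5) = 2√5 ℏ ≈ 4.472ℏ.

θ(m_l=-1) ≈ 102.92°; θ_min ≈ 26.57°; |L| = 2√5 ℏ ≈ 4.472ℏ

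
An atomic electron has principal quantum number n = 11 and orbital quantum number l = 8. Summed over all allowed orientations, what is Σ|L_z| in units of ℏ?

m_l runs from −8 to 8, i.e. {-8, -7, -6, -5, -4, -3, -2, -1, 0, 1, 2, 3, 4, 5, 6, 7, 8}.
Σ|m_l| = 2(1+2+…+8) = 72.

Σ|L_z| = 72 ℏ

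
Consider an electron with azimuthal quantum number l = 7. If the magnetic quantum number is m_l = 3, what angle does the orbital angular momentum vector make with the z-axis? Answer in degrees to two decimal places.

|L| = ℏ√(l(l+1)) = 2√14 ℏ.
L_z = m_l ℏ = 3ℏ.
cos θ = L_z/|L| = 3/√56, so θ ≈ 66.37°.

θ ≈ 66.37°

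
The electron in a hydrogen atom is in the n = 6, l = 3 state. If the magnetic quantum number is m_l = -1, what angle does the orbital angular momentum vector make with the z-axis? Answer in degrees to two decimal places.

|L| = ℏ√(l(l+1)) = 2√3 ℏ.
L_z = m_l ℏ = −1ℏ.
cos θ = L_z/|L| = -1/√12, so θ ≈ 106.78°.

θ ≈ 106.78°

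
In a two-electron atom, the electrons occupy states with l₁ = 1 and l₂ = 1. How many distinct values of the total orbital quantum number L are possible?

L runs from |1 − 1| = 0 to 1 + 1 = 2.
Allowed values: L = 0, 1, 2.
That is 3 values.

3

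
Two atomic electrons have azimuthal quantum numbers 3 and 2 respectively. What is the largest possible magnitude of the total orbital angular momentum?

|L_tot|_max = √30 ℏ ≈ 5.477ℏ

L runs from |3 − 2| = 1 to 3 + 2 = 5.
Allowed values: L = 1, 2, 3, 4, 5.
The largest magnitude corresponds to L = 5: |L_tot| = ℏ√(5·6) = √30 ℏ.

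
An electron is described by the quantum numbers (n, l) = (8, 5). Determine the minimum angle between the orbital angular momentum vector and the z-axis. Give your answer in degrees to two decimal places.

|L| = ℏ√(l(l+1)) = √30 ℏ.
The smallest angle corresponds to the largest L_z, i.e. m_l = l = 5, giving L_z = 5ℏ.
cos θ_min = 5/√30, so θ_min ≈ 24.09°.

θ_min ≈ 24.09°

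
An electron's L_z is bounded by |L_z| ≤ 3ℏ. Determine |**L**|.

The maximum L_z equals lℏ, giving l = 3.
Then |L| = ℏ√(3·4) = 2√3 ℏ.

|L| = 2√3 ℏ ≈ 3.464ℏ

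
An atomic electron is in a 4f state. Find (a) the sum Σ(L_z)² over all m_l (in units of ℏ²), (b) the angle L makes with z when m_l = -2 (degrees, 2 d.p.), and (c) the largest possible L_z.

Σ(L_z)² = 28 ℏ²; θ(m_l=-2) ≈ 125.26°; L_z,max = 3ℏ

The 4f subshell has l = 3.
Σ m_l² = 28, so Σ(L_z)² = 28 ℏ².
For m_l = -2: cos θ = -2/√12, θ ≈ 125.26°.
L_z,max = lℏ = 3ℏ.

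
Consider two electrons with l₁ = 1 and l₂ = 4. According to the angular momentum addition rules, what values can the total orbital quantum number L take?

The total orbital quantum number L ranges from |l₁ − l₂| to l₁ + l₂ in integer steps.
So L can be 3, 4, 5.

L = 3, 4, 5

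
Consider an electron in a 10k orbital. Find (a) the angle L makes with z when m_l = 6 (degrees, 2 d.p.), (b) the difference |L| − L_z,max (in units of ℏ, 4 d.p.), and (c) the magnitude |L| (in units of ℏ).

θ(m_l=6) ≈ 36.70°; |L|−L_z,max ≈ 0.4833ℏ; |L| = 2√14 ℏ ≈ 7.483ℏ

The 10k subshell has l = 7.
For m_l = 6: cos θ = 6/√56, θ ≈ 36.70°.
|L| − L_z,max = (2√14 − 7)ℏ ≈ 0.4833ℏ.
|L| = ℏ√(7·8) = 2√14 ℏ ≈ 7.483ℏ.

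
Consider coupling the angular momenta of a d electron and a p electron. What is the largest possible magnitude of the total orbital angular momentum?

The total orbital quantum number L ranges from |l₁ − l₂| to l₁ + l₂ in integer steps.
L ∈ {1, 2, 3}.
The largest magnitude corresponds to L = 3: |L_tot| = ℏ√(3·4) = 2√3 ℏ.

|L_tot|_max = 2√3 ℏ ≈ 3.464ℏ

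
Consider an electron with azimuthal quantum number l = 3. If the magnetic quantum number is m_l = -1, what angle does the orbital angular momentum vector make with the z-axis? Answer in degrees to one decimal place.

|L|² = l(l+1)ℏ² = 12ℏ², so |L| = 2√3 ℏ.
L_z = m_l ℏ = −1ℏ.
cos θ = L_z/|L| = -1/√12, so θ ≈ 106.8°.

θ ≈ 106.8°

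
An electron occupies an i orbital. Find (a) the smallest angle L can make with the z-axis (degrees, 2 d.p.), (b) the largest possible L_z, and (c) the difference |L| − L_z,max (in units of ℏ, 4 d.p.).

θ_min ≈ 22.21°; L_z,max = 6ℏ; |L|−L_z,max ≈ 0.4807ℏ

The letter i corresponds to l = 6.
cos θ_min = 6/√42, so θ_min ≈ 22.21°.
L_z,max = lℏ = 6ℏ.
|L| − L_z,max = (√42 − 6)ℏ ≈ 0.4807ℏ.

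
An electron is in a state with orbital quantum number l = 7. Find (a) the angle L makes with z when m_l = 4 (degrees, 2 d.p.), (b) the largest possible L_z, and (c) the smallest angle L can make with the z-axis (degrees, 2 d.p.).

For m_l = 4: cos θ = 4/√56, θ ≈ 57.69°.
L_z,max = lℏ = 7ℏ.
cos θ_min = 7/√56, so θ_min ≈ 20.70°.

θ(m_l=4) ≈ 57.69°; L_z,max = 7ℏ; θ_min ≈ 20.70°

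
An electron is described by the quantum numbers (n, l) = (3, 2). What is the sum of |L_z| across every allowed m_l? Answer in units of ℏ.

m_l runs from −2 to 2, i.e. {-2, -1, 0, 1, 2}.
Σ|m_l| = 2·2(2+1)/2 = 6.

Σ|L_z| = 6 ℏ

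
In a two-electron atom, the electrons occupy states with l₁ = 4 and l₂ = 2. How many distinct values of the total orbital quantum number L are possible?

By the triangle rule, |l₁ − l₂| ≤ L ≤ l₁ + l₂.
So L can be 2, 3, 4, 5, 6.
That is 5 values.

5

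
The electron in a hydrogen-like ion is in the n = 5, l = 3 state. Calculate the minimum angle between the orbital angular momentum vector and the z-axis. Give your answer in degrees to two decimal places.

|L| = √(l(l+1)) ℏ = 2√3 ℏ.
The smallest angle corresponds to the largest L_z, i.e. m_l = l = 3, giving L_z = 3ℏ.
cos θ_min = 3/√12, so θ_min ≈ 30.00°.

θ_min ≈ 30.00°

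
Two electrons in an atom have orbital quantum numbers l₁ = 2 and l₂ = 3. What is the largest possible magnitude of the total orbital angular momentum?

By the triangle rule, |l₁ − l₂| ≤ L ≤ l₁ + l₂.
L ∈ {1, 2, 3, 4, 5}.
The largest magnitude corresponds to L = 5: |L_tot| = ℏ√(5·6) = √30 ℏ.

|L_tot|_max = √30 ℏ ≈ 5.477ℏ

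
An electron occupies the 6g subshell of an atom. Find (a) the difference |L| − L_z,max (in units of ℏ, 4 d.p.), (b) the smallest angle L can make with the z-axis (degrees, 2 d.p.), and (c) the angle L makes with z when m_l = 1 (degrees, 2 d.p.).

The 6g subshell has l = 4.
|L| − L_z,max = (2√5 − 4)ℏ ≈ 0.4721ℏ.
cos θ_min = 4/√20, so θ_min ≈ 26.57°.
For m_l = 1: cos θ = 1/√20, θ ≈ 77.08°.

|L|−L_z,max ≈ 0.4721ℏ; θ_min ≈ 26.57°; θ(m_l=1) ≈ 77.08°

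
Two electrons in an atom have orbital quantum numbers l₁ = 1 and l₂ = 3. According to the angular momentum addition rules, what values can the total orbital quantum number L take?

L runs from |1 − 3| = 2 to 1 + 3 = 4.
L ∈ {2, 3, 4}.

L = 2, 3, 4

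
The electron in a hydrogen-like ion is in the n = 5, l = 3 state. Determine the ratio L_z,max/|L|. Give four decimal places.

|L| = 2√3 ℏ ≈ 3.4641ℏ, while L_z,max = lℏ = 3ℏ.
L_z,max/|L| = 3/√12 = 0.8660.

L_z,max/|L| = 0.8660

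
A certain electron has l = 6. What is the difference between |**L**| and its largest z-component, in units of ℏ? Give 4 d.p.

|L| − L_z,max ≈ 0.4807ℏ

|L| = √42 ℏ ≈ 6.4807ℏ, while L_z,max = lℏ = 6ℏ.
The difference is (√42 − 6)ℏ ≈ 0.4807ℏ.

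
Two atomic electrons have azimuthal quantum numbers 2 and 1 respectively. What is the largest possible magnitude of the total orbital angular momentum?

L runs from |2 − 1| = 1 to 2 + 1 = 3.
Allowed values: L = 1, 2, 3.
The largest magnitude corresponds to L = 3: |L_tot| = ℏ√(3·4) = 2√3 ℏ.

|L_tot|_max = 2√3 ℏ ≈ 3.464ℏ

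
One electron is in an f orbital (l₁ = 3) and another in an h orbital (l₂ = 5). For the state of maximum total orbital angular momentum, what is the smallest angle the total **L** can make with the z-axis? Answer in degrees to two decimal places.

θ_min ≈ 19.47°

Angular momentum addition gives L = |l₁ − l₂|, …, l₁ + l₂.
L ∈ {2, 3, 4, 5, 6, 7, 8}.
The maximum is L = 8, with |L_tot| = ℏ√(8·9) = 6√2 ℏ.
The minimum angle with z is arccos(8/√72) ≈ 19.47°.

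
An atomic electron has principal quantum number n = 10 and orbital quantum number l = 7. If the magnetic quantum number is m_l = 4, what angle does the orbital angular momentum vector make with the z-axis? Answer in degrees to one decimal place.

|L| = ℏ√(l(l+1)) = 2√14 ℏ.
L_z = m_l ℏ = 4ℏ.
cos θ = L_z/|L| = 4/√56, so θ ≈ 57.7°.

θ ≈ 57.7°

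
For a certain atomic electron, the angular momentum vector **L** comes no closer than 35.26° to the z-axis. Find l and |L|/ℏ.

At minimum angle, m_l = l, so cos θ = l/√(l(l+1)); cos²θ = l/(l+1) = 0.6667.
Thus l = 0.6667/(1 − 0.6667) ≈ 2.
Then |L| = ℏ√(2·3) = √6 ℏ.

l = 2, |L| = √6 ℏ ≈ 2.449ℏ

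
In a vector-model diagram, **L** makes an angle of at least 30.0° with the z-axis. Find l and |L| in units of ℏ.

l = 3, |L| = 2√3 ℏ ≈ 3.464ℏ

At minimum angle, m_l = l, so cos θ = l/√(l(l+1)); cos²θ = l/(l+1) = 0.7500.
l = cos²θ/sin²θ ≈ 3.
Then |L| = ℏ√(3·4) = 2√3 ℏ.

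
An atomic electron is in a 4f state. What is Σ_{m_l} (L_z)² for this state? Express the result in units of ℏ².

Σ(L_z)² = 28 ℏ²

The 4f subshell has l = 3.
m_l runs from −3 to 3, i.e. {-3, -2, -1, 0, 1, 2, 3}.
Summing m² from −3 to 3: Σ m_l² = 28.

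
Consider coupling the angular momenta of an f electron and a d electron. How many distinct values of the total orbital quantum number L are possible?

L runs from |3 − 2| = 1 to 3 + 2 = 5.
So L can be 1, 2, 3, 4, 5.
That is 5 values.

5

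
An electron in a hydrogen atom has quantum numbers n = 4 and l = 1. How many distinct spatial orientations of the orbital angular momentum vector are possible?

The number of m_l values is 2l + 1 = 2·1 + 1 = 3.

3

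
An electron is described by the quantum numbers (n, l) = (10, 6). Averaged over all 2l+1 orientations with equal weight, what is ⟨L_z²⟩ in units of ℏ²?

⟨L_z²⟩ = 14 ℏ²

The allowed m_l values are -6, -5, -4, -3, -2, -1, 0, 1, 2, 3, 4, 5, 6.
⟨L_z²⟩ = ℏ²·(Σ m_l²)/(2l+1) = ℏ²·182/13 = 14ℏ².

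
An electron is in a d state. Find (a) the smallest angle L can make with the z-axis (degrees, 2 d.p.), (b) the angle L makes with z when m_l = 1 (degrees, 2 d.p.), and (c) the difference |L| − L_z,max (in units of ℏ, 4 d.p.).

D corresponds to l = 2.
cos θ_min = 2/√6, so θ_min ≈ 35.26°.
For m_l = 1: cos θ = 1/√6, θ ≈ 65.91°.
|L| − L_z,max = (√6 − 2)ℏ ≈ 0.4495ℏ.

θ_min ≈ 35.26°; θ(m_l=1) ≈ 65.91°; |L|−L_z,max ≈ 0.4495ℏ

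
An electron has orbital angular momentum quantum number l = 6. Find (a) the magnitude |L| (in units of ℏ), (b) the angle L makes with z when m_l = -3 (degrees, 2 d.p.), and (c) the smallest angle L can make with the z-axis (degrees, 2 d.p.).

|L| = √42 ℏ ≈ 6.481ℏ; θ(m_l=-3) ≈ 117.58°; θ_min ≈ 22.21°

|L| = ℏ√(6·7) = √42 ℏ ≈ 6.481ℏ.
For m_l = -3: cos θ = -3/√42, θ ≈ 117.58°.
cos θ_min = 6/√42, so θ_min ≈ 22.21°.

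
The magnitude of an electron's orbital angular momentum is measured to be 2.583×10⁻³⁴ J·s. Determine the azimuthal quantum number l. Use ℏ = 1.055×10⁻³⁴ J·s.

l = 2

|L|/ℏ = (2.583×10⁻³⁴)/(1.055×10⁻³⁴) ≈ 2.448.
Set l(l+1) = 5.99; the integer solution is l = 2.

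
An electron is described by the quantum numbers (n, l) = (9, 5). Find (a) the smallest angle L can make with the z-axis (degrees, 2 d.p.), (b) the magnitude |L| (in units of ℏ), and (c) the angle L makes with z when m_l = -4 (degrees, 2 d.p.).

θ_min ≈ 24.09°; |L| = √30 ℏ ≈ 5.477ℏ; θ(m_l=-4) ≈ 136.91°

cos θ_min = 5/√30, so θ_min ≈ 24.09°.
|L| = ℏ√(5·6) = √30 ℏ ≈ 5.477ℏ.
For m_l = -4: cos θ = -4/√30, θ ≈ 136.91°.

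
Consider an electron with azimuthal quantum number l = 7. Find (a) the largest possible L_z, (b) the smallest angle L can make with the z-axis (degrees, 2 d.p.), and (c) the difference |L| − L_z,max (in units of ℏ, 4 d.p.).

L_z,max = lℏ = 7ℏ.
cos θ_min = 7/√56, so θ_min ≈ 20.70°.
|L| − L_z,max = (2√14 − 7)ℏ ≈ 0.4833ℏ.

L_z,max = 7ℏ; θ_min ≈ 20.70°; |L|−L_z,max ≈ 0.4833ℏ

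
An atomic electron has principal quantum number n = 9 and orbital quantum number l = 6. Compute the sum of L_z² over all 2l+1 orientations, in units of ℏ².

The allowed m_l values are -6, -5, -4, -3, -2, -1, 0, 1, 2, 3, 4, 5, 6.
Summing m² from −6 to 6: Σ m_l² = 182.

Σ(L_z)² = 182 ℏ²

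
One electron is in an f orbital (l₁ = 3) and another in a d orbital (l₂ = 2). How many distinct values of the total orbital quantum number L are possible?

The total orbital quantum number L ranges from |l₁ − l₂| to l₁ + l₂ in integer steps.
Allowed values: L = 1, 2, 3, 4, 5.
That is 5 values.

5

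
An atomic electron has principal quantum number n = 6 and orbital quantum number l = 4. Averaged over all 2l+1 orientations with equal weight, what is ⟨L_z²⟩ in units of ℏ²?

m_l runs from −4 to 4, i.e. {-4, -3, -2, -1, 0, 1, 2, 3, 4}.
Average of L_z² over 9 states: 60/9 ℏ² = 6.667 ℏ².

⟨L_z²⟩ = 6.667 ℏ²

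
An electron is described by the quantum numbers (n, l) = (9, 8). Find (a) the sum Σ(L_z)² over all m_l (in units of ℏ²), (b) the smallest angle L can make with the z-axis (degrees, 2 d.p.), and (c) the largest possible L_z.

Σ m_l² = 408, so Σ(L_z)² = 408 ℏ².
cos θ_min = 8/√72, so θ_min ≈ 19.47°.
L_z,max = lℏ = 8ℏ.

Σ(L_z)² = 408 ℏ²; θ_min ≈ 19.47°; L_z,max = 8ℏ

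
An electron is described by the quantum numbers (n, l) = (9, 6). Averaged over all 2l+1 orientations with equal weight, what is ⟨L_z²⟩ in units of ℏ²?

⟨L_z²⟩ = 14 ℏ²

m_l runs from −6 to 6, i.e. {-6, -5, -4, -3, -2, -1, 0, 1, 2, 3, 4, 5, 6}.
⟨L_z²⟩ = ℏ²·(Σ m_l²)/(2l+1) = ℏ²·182/13 = 14ℏ².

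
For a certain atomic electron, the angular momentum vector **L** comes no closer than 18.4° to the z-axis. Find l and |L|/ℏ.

cos²θ_min = l/(l+1) = 0.9004.
Thus l = 0.9004/(1 − 0.9004) ≈ 9.
Then |L| = ℏ√(9·10) = 3√10 ℏ.

l = 9, |L| = 3√10 ℏ ≈ 9.487ℏ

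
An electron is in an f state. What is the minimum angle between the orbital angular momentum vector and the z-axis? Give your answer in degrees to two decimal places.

For an f orbital, l = 3.
|L| = √(l(l+1)) ℏ = 2√3 ℏ.
The smallest angle corresponds to the largest L_z, i.e. m_l = l = 3, giving L_z = 3ℏ.
cos θ_min = 3/√12, so θ_min ≈ 30.00°.

θ_min ≈ 30.00°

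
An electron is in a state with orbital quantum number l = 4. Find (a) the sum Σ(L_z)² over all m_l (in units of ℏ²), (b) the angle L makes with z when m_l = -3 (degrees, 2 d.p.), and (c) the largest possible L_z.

Σ(L_z)² = 60 ℏ²; θ(m_l=-3) ≈ 132.13°; L_z,max = 4ℏ

Σ m_l² = 60, so Σ(L_z)² = 60 ℏ².
For m_l = -3: cos θ = -3/√20, θ ≈ 132.13°.
L_z,max = lℏ = 4ℏ.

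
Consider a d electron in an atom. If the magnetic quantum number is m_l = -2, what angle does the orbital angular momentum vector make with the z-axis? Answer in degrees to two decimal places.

θ ≈ 144.74°

A d state has l = 2.
|L| = ℏ√(l(l+1)) = √6 ℏ.
L_z = m_l ℏ = −2ℏ.
cos θ = L_z/|L| = -2/√6, so θ ≈ 144.74°.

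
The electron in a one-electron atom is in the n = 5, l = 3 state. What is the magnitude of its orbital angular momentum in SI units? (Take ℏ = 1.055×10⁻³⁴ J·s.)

|L| = ℏ√(l(l+1)) = ℏ√(3·4) = 2√3 ℏ
Numerically, |L| = 3.464 × (1.055×10⁻³⁴ J·s) = 3.655×10⁻³⁴ J·s.

|L| = 3.655×10⁻³⁴ J·s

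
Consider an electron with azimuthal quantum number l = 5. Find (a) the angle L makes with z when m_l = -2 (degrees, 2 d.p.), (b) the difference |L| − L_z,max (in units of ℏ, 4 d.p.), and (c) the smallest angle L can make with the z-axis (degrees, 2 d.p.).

θ(m_l=-2) ≈ 111.42°; |L|−L_z,max ≈ 0.4772ℏ; θ_min ≈ 24.09°

For m_l = -2: cos θ = -2/√30, θ ≈ 111.42°.
|L| − L_z,max = (√30 − 5)ℏ ≈ 0.4772ℏ.
cos θ_min = 5/√30, so θ_min ≈ 24.09°.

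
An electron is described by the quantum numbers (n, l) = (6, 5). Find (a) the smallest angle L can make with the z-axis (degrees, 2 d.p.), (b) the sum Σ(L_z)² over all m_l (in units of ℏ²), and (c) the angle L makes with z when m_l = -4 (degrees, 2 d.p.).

θ_min ≈ 24.09°; Σ(L_z)² = 110 ℏ²; θ(m_l=-4) ≈ 136.91°

cos θ_min = 5/√30, so θ_min ≈ 24.09°.
Σ m_l² = 110, so Σ(L_z)² = 110 ℏ².
For m_l = -4: cos θ = -4/√30, θ ≈ 136.91°.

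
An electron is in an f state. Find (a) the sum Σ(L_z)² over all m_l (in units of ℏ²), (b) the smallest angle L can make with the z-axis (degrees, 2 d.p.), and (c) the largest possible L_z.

For an f orbital, l = 3.
Σ m_l² = 28, so Σ(L_z)² = 28 ℏ².
cos θ_min = 3/√12, so θ_min ≈ 30.00°.
L_z,max = lℏ = 3ℏ.

Σ(L_z)² = 28 ℏ²; θ_min ≈ 30.00°; L_z,max = 3ℏ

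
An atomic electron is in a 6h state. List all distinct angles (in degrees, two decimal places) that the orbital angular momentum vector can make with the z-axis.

θ ∈ {24.09°, 43.09°, 56.79°, 68.58°, 79.48°, 90.00°, 100.52°, 111.42°, 123.21°, 136.91°, 155.91°}

The 6h subshell has l = 5.
|L| = √(l(l+1)) ℏ = √30 ℏ.
cos θ = m_l/√30 for each m_l ∈ {-5, -4, -3, -2, -1, 0, 1, 2, 3, 4, 5}.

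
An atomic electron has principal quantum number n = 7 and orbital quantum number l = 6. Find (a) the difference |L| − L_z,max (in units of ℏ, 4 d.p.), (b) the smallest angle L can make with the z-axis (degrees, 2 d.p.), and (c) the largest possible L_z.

|L|−L_z,max ≈ 0.4807ℏ; θ_min ≈ 22.21°; L_z,max = 6ℏ

|L| − L_z,max = (√42 − 6)ℏ ≈ 0.4807ℏ.
cos θ_min = 6/√42, so θ_min ≈ 22.21°.
L_z,max = lℏ = 6ℏ.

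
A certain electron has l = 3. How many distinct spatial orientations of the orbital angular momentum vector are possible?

The number of m_l values is 2l + 1 = 2·3 + 1 = 7.

7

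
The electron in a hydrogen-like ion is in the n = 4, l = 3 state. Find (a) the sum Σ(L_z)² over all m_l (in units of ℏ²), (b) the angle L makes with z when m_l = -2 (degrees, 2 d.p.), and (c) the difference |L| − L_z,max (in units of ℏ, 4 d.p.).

Σ(L_z)² = 28 ℏ²; θ(m_l=-2) ≈ 125.26°; |L|−L_z,max ≈ 0.4641ℏ

Σ m_l² = 28, so Σ(L_z)² = 28 ℏ².
For m_l = -2: cos θ = -2/√12, θ ≈ 125.26°.
|L| − L_z,max = (2√3 − 3)ℏ ≈ 0.4641ℏ.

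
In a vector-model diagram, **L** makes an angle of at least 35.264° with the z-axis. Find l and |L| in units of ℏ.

At minimum angle, m_l = l, so cos θ = l/√(l(l+1)); cos²θ = l/(l+1) = 0.6667.
Thus l = 0.6667/(1 − 0.6667) ≈ 2.
Then |L| = ℏ√(2·3) = √6 ℏ.

l = 2, |L| = √6 ℏ ≈ 2.449ℏ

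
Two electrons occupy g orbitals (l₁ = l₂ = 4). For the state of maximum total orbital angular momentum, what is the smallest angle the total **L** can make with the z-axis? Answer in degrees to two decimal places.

By the triangle rule, |l₁ − l₂| ≤ L ≤ l₁ + l₂.
Allowed values: L = 0, 1, 2, 3, 4, 5, 6, 7, 8.
The maximum is L = 8, with |L_tot| = ℏ√(8·9) = 6√2 ℏ.
The minimum angle with z is arccos(8/√72) ≈ 19.47°.

θ_min ≈ 19.47°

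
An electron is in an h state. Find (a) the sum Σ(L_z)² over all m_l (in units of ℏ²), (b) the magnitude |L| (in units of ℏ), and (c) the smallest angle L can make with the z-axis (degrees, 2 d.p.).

Σ(L_z)² = 110 ℏ²; |L| = √30 ℏ ≈ 5.477ℏ; θ_min ≈ 24.09°

For an h orbital, l = 5.
Σ m_l² = 110, so Σ(L_z)² = 110 ℏ².
|L| = ℏ√(5·6) = √30 ℏ ≈ 5.477ℏ.
cos θ_min = 5/√30, so θ_min ≈ 24.09°.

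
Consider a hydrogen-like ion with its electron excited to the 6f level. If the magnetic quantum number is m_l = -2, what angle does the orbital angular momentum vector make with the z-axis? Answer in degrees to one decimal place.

The 6f level has l = 3.
|L| = √(l(l+1)) ℏ = 2√3 ℏ.
L_z = m_l ℏ = −2ℏ.
cos θ = L_z/|L| = -2/√12, so θ ≈ 125.3°.

θ ≈ 125.3°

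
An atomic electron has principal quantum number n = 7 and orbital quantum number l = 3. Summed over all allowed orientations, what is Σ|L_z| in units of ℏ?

m_l ∈ {-3, -2, -1, 0, 1, 2, 3}.
Σ|m_l| = 2(1+2+…+3) = 12.

Σ|L_z| = 12 ℏ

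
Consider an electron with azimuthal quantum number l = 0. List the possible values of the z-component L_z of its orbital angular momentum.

L_z ∈ {0}

L_z = m_l ℏ with m_l ranging from −l to +l in integer steps.
For l = 0: m_l ∈ {0}.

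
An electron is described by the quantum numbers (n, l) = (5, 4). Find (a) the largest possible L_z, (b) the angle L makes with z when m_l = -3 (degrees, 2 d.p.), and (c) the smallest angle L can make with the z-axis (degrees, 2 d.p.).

L_z,max = 4ℏ; θ(m_l=-3) ≈ 132.13°; θ_min ≈ 26.57°

L_z,max = lℏ = 4ℏ.
For m_l = -3: cos θ = -3/√20, θ ≈ 132.13°.
cos θ_min = 4/√20, so θ_min ≈ 26.57°.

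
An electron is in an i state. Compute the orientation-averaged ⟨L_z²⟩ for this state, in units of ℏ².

For an i orbital, l = 6.
m_l ∈ {-6, -5, -4, -3, -2, -1, 0, 1, 2, 3, 4, 5, 6}.
Average of L_z² over 13 states: 182/13 ℏ² = 14 ℏ².

⟨L_z²⟩ = 14 ℏ²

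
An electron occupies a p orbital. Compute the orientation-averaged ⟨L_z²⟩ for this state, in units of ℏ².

The letter p corresponds to l = 1.
The allowed m_l values are -1, 0, 1.
⟨L_z²⟩ = ℏ²·l(l+1)/3 = 0.6667ℏ².

⟨L_z²⟩ = 0.6667 ℏ²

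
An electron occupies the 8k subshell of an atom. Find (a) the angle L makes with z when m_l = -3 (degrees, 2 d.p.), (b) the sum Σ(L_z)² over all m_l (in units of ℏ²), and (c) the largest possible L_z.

θ(m_l=-3) ≈ 113.63°; Σ(L_z)² = 280 ℏ²; L_z,max = 7ℏ

8k means n = 8, l = 7.
For m_l = -3: cos θ = -3/√56, θ ≈ 113.63°.
Σ m_l² = 280, so Σ(L_z)² = 280 ℏ².
L_z,max = lℏ = 7ℏ.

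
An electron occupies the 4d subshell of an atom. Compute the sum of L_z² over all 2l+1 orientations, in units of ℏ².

Σ(L_z)² = 10 ℏ²

The 4d subshell has l = 2.
m_l ∈ {-2, -1, 0, 1, 2}.
Summing m² from −2 to 2: Σ m_l² = 10.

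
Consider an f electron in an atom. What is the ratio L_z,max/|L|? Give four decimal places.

An f state has l = 3.
|L| = 2√3 ℏ ≈ 3.4641ℏ, while L_z,max = lℏ = 3ℏ.
L_z,max/|L| = 3/√12 = 0.8660.

L_z,max/|L| = 0.8660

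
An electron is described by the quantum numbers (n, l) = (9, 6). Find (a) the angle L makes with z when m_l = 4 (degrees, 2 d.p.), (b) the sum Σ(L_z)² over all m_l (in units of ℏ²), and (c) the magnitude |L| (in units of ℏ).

For m_l = 4: cos θ = 4/√42, θ ≈ 51.89°.
Σ m_l² = 182, so Σ(L_z)² = 182 ℏ².
|L| = ℏ√(6·7) = √42 ℏ ≈ 6.481ℏ.

θ(m_l=4) ≈ 51.89°; Σ(L_z)² = 182 ℏ²; |L| = √42 ℏ ≈ 6.481ℏ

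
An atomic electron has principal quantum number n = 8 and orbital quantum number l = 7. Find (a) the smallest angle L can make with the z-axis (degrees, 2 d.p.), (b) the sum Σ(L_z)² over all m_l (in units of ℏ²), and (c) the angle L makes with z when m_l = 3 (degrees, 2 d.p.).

θ_min ≈ 20.70°; Σ(L_z)² = 280 ℏ²; θ(m_l=3) ≈ 66.37°

cos θ_min = 7/√56, so θ_min ≈ 20.70°.
Σ m_l² = 280, so Σ(L_z)² = 280 ℏ².
For m_l = 3: cos θ = 3/√56, θ ≈ 66.37°.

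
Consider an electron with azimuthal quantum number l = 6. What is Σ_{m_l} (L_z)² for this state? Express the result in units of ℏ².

The allowed m_l values are -6, -5, -4, -3, -2, -1, 0, 1, 2, 3, 4, 5, 6.
Σ m_l² = l(l+1)(2l+1)/3 = 6·7·13/3 = 182.

Σ(L_z)² = 182 ℏ²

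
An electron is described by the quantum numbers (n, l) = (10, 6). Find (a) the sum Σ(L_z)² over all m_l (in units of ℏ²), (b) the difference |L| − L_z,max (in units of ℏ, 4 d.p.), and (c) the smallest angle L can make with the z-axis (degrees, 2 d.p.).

Σ(L_z)² = 182 ℏ²; |L|−L_z,max ≈ 0.4807ℏ; θ_min ≈ 22.21°

Σ m_l² = 182, so Σ(L_z)² = 182 ℏ².
|L| − L_z,max = (√42 − 6)ℏ ≈ 0.4807ℏ.
cos θ_min = 6/√42, so θ_min ≈ 22.21°.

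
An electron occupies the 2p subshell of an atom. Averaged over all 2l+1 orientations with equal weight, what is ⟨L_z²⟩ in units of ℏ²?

⟨L_z²⟩ = 0.6667 ℏ²

The 2p subshell has l = 1.
m_l runs from −1 to 1, i.e. {-1, 0, 1}.
⟨L_z²⟩ = ℏ²·l(l+1)/3 = 0.6667ℏ².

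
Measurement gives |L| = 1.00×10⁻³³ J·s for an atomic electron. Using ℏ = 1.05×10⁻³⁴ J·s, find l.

l = 9

In units of ℏ, |L| ≈ 9.524.
Set l(l+1) = 90.70; the integer solution is l = 9.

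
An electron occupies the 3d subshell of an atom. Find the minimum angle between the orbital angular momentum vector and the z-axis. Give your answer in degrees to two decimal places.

θ_min ≈ 35.26°

3d means n = 3, l = 2.
|L| = √(l(l+1)) ℏ = √6 ℏ.
The smallest angle corresponds to the largest L_z, i.e. m_l = l = 2, giving L_z = 2ℏ.
cos θ_min = 2/√6, so θ_min ≈ 35.26°.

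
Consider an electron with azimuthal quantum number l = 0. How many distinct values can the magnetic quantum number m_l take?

1

The number of m_l values is 2l + 1 = 2·0 + 1 = 1.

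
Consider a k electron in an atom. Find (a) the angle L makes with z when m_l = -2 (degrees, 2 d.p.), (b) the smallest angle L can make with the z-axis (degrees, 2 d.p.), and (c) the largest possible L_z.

θ(m_l=-2) ≈ 105.50°; θ_min ≈ 20.70°; L_z,max = 7ℏ

K corresponds to l = 7.
For m_l = -2: cos θ = -2/√56, θ ≈ 105.50°.
cos θ_min = 7/√56, so θ_min ≈ 20.70°.
L_z,max = lℏ = 7ℏ.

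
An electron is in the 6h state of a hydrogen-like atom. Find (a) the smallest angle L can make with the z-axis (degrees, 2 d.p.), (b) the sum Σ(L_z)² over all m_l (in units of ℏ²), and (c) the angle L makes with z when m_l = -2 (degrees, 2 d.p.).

θ_min ≈ 24.09°; Σ(L_z)² = 110 ℏ²; θ(m_l=-2) ≈ 111.42°

The 6h subshell has l = 5.
cos θ_min = 5/√30, so θ_min ≈ 24.09°.
Σ m_l² = 110, so Σ(L_z)² = 110 ℏ².
For m_l = -2: cos θ = -2/√30, θ ≈ 111.42°.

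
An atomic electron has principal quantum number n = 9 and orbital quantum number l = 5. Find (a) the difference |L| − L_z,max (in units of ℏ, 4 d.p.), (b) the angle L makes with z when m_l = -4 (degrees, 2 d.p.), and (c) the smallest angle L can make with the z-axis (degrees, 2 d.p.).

|L|−L_z,max ≈ 0.4772ℏ; θ(m_l=-4) ≈ 136.91°; θ_min ≈ 24.09°

|L| − L_z,max = (√30 − 5)ℏ ≈ 0.4772ℏ.
For m_l = -4: cos θ = -4/√30, θ ≈ 136.91°.
cos θ_min = 5/√30, so θ_min ≈ 24.09°.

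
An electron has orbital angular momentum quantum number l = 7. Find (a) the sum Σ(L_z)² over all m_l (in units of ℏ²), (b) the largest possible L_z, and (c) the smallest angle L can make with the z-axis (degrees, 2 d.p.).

Σ m_l² = 280, so Σ(L_z)² = 280 ℏ².
L_z,max = lℏ = 7ℏ.
cos θ_min = 7/√56, so θ_min ≈ 20.70°.

Σ(L_z)² = 280 ℏ²; L_z,max = 7ℏ; θ_min ≈ 20.70°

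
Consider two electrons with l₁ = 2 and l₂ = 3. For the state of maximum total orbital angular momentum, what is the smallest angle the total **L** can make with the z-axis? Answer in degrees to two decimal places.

By the triangle rule, |l₁ − l₂| ≤ L ≤ l₁ + l₂.
L ∈ {1, 2, 3, 4, 5}.
The maximum is L = 5, with |L_tot| = ℏ√(5·6) = √30 ℏ.
The minimum angle with z is arccos(5/√30) ≈ 24.09°.

θ_min ≈ 24.09°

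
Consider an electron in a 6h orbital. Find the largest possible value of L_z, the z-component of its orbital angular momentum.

For 6h, l = 5.
L_z = m_l ℏ with m_l ∈ {−5, …, 5}; the maximum is m_l = 5.

L_z,max = 5ℏ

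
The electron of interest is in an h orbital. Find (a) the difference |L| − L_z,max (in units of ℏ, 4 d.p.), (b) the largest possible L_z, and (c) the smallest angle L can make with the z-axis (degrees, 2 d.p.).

For an h orbital, l = 5.
|L| − L_z,max = (√30 − 5)ℏ ≈ 0.4772ℏ.
L_z,max = lℏ = 5ℏ.
cos θ_min = 5/√30, so θ_min ≈ 24.09°.

|L|−L_z,max ≈ 0.4772ℏ; L_z,max = 5ℏ; θ_min ≈ 24.09°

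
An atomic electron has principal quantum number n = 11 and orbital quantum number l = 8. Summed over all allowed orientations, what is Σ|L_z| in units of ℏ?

m_l ∈ {-8, -7, -6, -5, -4, -3, -2, -1, 0, 1, 2, 3, 4, 5, 6, 7, 8}.
Σ|m_l| = 2(1+2+…+8) = 72.

Σ|L_z| = 72 ℏ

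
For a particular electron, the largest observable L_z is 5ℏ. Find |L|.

|L| = √30 ℏ ≈ 5.477ℏ

Since max m_l = l, l = 5.
|L| = √(l(l+1)) ℏ = √30 ℏ.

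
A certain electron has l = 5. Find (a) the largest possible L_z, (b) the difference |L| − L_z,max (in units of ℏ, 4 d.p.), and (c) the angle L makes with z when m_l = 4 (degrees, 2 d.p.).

L_z,max = lℏ = 5ℏ.
|L| − L_z,max = (√30 − 5)ℏ ≈ 0.4772ℏ.
For m_l = 4: cos θ = 4/√30, θ ≈ 43.09°.

L_z,max = 5ℏ; |L|−L_z,max ≈ 0.4772ℏ; θ(m_l=4) ≈ 43.09°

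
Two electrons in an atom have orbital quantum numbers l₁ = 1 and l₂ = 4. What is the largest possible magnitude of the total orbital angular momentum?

|L_tot|_max = √30 ℏ ≈ 5.477ℏ

The total orbital quantum number L ranges from |l₁ − l₂| to l₁ + l₂ in integer steps.
Allowed values: L = 3, 4, 5.
The largest magnitude corresponds to L = 5: |L_tot| = ℏ√(5·6) = √30 ℏ.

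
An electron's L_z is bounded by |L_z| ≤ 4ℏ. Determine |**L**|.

Since max m_l = l, l = 4.
|L| = ℏ√(l(l+1)) = 2√5 ℏ.

|L| = 2√5 ℏ ≈ 4.472ℏ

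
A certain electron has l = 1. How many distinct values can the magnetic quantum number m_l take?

The number of m_l values is 2l + 1 = 2·1 + 1 = 3.

3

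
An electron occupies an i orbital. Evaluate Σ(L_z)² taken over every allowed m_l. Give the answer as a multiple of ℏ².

An i state has l = 6.
The allowed m_l values are -6, -5, -4, -3, -2, -1, 0, 1, 2, 3, 4, 5, 6.
Σ m_l² = 2·(1 + 4 + 9 + 16 + 25 + 36) = 182.

Σ(L_z)² = 182 ℏ²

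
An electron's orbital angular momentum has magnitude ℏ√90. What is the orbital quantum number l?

(|L|/ℏ)² = l(l+1) = 90.
l² + l − 90 = 0 ⇒ l = 9.

l = 9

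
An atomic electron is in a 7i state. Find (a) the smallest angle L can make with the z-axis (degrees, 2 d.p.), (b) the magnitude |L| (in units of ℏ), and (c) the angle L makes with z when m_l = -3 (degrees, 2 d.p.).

θ_min ≈ 22.21°; |L| = √42 ℏ ≈ 6.481ℏ; θ(m_l=-3) ≈ 117.58°

For 7i, l = 6.
cos θ_min = 6/√42, so θ_min ≈ 22.21°.
|L| = ℏ√(6·7) = √42 ℏ ≈ 6.481ℏ.
For m_l = -3: cos θ = -3/√42, θ ≈ 117.58°.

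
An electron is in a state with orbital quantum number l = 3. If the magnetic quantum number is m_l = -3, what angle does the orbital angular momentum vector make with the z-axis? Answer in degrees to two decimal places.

θ ≈ 150.00°

|L|² = l(l+1)ℏ² = 12ℏ², so |L| = 2√3 ℏ.
L_z = m_l ℏ = −3ℏ.
cos θ = L_z/|L| = -3/√12, so θ ≈ 150.00°.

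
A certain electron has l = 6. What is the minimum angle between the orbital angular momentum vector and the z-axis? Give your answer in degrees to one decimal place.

θ_min ≈ 22.2°

|L|² = l(l+1)ℏ² = 42ℏ², so |L| = √42 ℏ.
The smallest angle corresponds to the largest L_z, i.e. m_l = l = 6, giving L_z = 6ℏ.
cos θ_min = 6/√42, so θ_min ≈ 22.2°.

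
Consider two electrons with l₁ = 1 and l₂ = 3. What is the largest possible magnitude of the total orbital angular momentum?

|L_tot|_max = 2√5 ℏ ≈ 4.472ℏ

Angular momentum addition gives L = |l₁ − l₂|, …, l₁ + l₂.
L ∈ {2, 3, 4}.
The largest magnitude corresponds to L = 4: |L_tot| = ℏ√(4·5) = 2√5 ℏ.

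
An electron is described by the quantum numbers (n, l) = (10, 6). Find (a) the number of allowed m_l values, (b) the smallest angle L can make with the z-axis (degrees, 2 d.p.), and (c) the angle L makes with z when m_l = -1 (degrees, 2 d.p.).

There are 2l+1 = 13 values of m_l.
cos θ_min = 6/√42, so θ_min ≈ 22.21°.
For m_l = -1: cos θ = -1/√42, θ ≈ 98.88°.

13 values; θ_min ≈ 22.21°; θ(m_l=-1) ≈ 98.88°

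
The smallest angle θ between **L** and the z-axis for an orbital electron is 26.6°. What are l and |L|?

At minimum angle, m_l = l, so cos θ = l/√(l(l+1)); cos²θ = l/(l+1) = 0.7995.
Thus l = 0.7995/(1 − 0.7995) ≈ 4.
Then |L| = ℏ√(4·5) = 2√5 ℏ.

l = 4, |L| = 2√5 ℏ ≈ 4.472ℏ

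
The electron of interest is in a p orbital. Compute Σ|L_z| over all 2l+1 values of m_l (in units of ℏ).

For a p orbital, l = 1.
The allowed m_l values are -1, 0, 1.
Σ|m_l| = 2·1(1+1)/2 = 2.

Σ|L_z| = 2 ℏ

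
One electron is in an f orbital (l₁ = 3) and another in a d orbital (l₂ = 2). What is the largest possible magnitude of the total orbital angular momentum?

|L_tot|_max = √30 ℏ ≈ 5.477ℏ

Angular momentum addition gives L = |l₁ − l₂|, …, l₁ + l₂.
So L can be 1, 2, 3, 4, 5.
The largest magnitude corresponds to L = 5: |L_tot| = ℏ√(5·6) = √30 ℏ.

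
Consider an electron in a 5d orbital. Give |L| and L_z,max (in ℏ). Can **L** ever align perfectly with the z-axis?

The 5d subshell has l = 2.
|L| = √6 ℏ ≈ 2.4495ℏ, while L_z,max = lℏ = 2ℏ.
Since |L| > L_z,max, the vector can never point exactly along z; the closest it comes is θ_min = arccos(2/√6) ≈ 35.3°.

No: L_z,max = 2ℏ < |L| = √6 ℏ ≈ 2.449ℏ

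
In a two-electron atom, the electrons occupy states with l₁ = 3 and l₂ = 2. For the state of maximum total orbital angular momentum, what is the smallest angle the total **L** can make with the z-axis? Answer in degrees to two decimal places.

θ_min ≈ 24.09°

By the triangle rule, |l₁ − l₂| ≤ L ≤ l₁ + l₂.
L ∈ {1, 2, 3, 4, 5}.
The maximum is L = 5, with |L_tot| = ℏ√(5·6) = √30 ℏ.
The minimum angle with z is arccos(5/√30) ≈ 24.09°.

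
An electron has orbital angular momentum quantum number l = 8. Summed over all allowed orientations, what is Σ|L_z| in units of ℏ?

Σ|L_z| = 72 ℏ

m_l runs from −8 to 8, i.e. {-8, -7, -6, -5, -4, -3, -2, -1, 0, 1, 2, 3, 4, 5, 6, 7, 8}.
Σ|m_l| = 2(1+2+…+8) = 72.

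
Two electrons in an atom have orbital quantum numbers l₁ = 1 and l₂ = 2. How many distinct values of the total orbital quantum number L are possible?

3

The total orbital quantum number L ranges from |l₁ − l₂| to l₁ + l₂ in integer steps.
So L can be 1, 2, 3.
That is 3 values.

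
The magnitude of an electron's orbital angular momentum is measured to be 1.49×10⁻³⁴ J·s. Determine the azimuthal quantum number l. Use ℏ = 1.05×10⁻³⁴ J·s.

In units of ℏ, |L| ≈ 1.419.
(|L|/ℏ)² = l(l+1) ≈ 2.01 ⇒ l = 1.

l = 1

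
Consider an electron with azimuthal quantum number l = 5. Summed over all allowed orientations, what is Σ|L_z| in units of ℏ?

Σ|L_z| = 30 ℏ

m_l ∈ {-5, -4, -3, -2, -1, 0, 1, 2, 3, 4, 5}.
Σ|m_l| = 2(1+2+…+5) = 30.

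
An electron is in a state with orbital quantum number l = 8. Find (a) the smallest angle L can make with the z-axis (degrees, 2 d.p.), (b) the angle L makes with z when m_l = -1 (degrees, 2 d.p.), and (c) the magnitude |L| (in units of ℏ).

θ_min ≈ 19.47°; θ(m_l=-1) ≈ 96.77°; |L| = 6√2 ℏ ≈ 8.485ℏ

cos θ_min = 8/√72, so θ_min ≈ 19.47°.
For m_l = -1: cos θ = -1/√72, θ ≈ 96.77°.
|L| = ℏ√(8·9) = 6√2 ℏ ≈ 8.485ℏ.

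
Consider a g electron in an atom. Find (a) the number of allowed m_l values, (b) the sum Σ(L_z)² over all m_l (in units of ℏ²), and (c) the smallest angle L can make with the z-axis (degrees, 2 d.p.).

The letter g corresponds to l = 4.
There are 2l+1 = 9 values of m_l.
Σ m_l² = 60, so Σ(L_z)² = 60 ℏ².
cos θ_min = 4/√20, so θ_min ≈ 26.57°.

9 values; Σ(L_z)² = 60 ℏ²; θ_min ≈ 26.57°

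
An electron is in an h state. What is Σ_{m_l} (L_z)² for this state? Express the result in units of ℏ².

For an h orbital, l = 5.
m_l ∈ {-5, -4, -3, -2, -1, 0, 1, 2, 3, 4, 5}.
Σ m_l² = 2·(1 + 4 + 9 + 16 + 25) = 110.

Σ(L_z)² = 110 ℏ²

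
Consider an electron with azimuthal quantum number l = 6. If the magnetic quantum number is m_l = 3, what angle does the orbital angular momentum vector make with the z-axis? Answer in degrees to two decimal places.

|L|² = l(l+1)ℏ² = 42ℏ², so |L| = √42 ℏ.
L_z = m_l ℏ = 3ℏ.
cos θ = L_z/|L| = 3/√42, so θ ≈ 62.42°.

θ ≈ 62.42°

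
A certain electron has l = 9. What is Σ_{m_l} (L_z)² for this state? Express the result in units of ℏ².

Σ(L_z)² = 570 ℏ²

The allowed m_l values are -9, -8, -7, -6, -5, -4, -3, -2, -1, 0, 1, 2, 3, 4, 5, 6, 7, 8, 9.
Σ m_l² = 2·(1 + 4 + 9 + 16 + 25 + 36 + 49 + 64 + 81) = 570.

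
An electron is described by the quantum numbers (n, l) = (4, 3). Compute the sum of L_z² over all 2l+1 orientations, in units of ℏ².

The allowed m_l values are -3, -2, -1, 0, 1, 2, 3.
Summing m² from −3 to 3: Σ m_l² = 28.

Σ(L_z)² = 28 ℏ²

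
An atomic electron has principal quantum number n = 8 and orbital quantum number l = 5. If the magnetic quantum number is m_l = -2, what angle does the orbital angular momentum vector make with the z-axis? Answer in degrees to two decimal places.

|L| = ℏ√(l(l+1)) = √30 ℏ.
L_z = m_l ℏ = −2ℏ.
cos θ = L_z/|L| = -2/√30, so θ ≈ 111.42°.

θ ≈ 111.42°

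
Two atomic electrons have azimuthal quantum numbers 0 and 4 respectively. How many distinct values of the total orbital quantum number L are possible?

1

Angular momentum addition gives L = |l₁ − l₂|, …, l₁ + l₂.
L ∈ {4}.
That is 1 value.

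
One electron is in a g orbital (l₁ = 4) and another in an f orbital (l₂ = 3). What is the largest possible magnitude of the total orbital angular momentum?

|L_tot|_max = 2√14 ℏ ≈ 7.483ℏ

Angular momentum addition gives L = |l₁ − l₂|, …, l₁ + l₂.
Allowed values: L = 1, 2, 3, 4, 5, 6, 7.
The largest magnitude corresponds to L = 7: |L_tot| = ℏ√(7·8) = 2√14 ℏ.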